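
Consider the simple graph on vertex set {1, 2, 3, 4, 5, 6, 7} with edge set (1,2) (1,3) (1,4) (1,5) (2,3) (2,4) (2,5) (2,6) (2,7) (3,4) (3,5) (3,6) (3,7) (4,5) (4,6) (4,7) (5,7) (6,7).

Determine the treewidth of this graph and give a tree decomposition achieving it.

Every bag has size at most 5, so the width is 5 − 1 = 4 and tw(G) ≤ 4. For the lower bound, the 5 vertices {1, 2, 3, 4, 5} are pairwise adjacent, and any tree decomposition puts a clique entirely inside one bag — forcing width ≥ 4. Hence tw(G) = 4 exactly.

Treewidth 4.
Bags: B1 = {1, 2, 3, 4, 5}  B2 = {2, 3, 4, 5, 7}  B3 = {2, 3, 4, 6, 7}
Tree: B1–B2, B2–B3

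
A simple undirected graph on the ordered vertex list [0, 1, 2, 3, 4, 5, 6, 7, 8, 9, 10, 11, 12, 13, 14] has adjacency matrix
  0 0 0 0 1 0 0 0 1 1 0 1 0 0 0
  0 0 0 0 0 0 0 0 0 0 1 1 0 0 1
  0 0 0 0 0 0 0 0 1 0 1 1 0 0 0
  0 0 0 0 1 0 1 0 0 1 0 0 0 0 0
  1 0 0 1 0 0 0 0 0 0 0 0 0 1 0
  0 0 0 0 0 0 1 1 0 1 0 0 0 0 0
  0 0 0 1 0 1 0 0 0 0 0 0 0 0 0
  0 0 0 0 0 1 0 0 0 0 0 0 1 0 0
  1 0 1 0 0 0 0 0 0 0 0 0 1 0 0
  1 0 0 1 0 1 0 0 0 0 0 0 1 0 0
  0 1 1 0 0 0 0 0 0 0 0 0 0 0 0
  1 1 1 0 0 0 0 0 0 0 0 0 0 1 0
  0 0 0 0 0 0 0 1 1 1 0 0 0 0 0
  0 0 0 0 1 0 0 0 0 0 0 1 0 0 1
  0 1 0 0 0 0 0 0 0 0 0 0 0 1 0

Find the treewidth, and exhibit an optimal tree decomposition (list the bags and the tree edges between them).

Treewidth 3.
One such decomposition:
Bags: B1 = {1, 2, 10, 14}  B2 = {1, 2, 11, 14}  B3 = {2, 11, 13, 14}  B4 = {2, 8, 11, 13}  B5 = {0, 8, 11, 13}  B6 = {0, 4, 8, 13}  B7 = {0, 4, 8, 12}  B8 = {0, 4, 9, 12}  B9 = {3, 4, 9, 12}  B10 = {3, 7, 9, 12}  B11 = {3, 5, 7, 9}  B12 = {3, 5, 6, 7}
Tree: B1–B2, B2–B3, B3–B4, B4–B5, B5–B6, B6–B7, B7–B8, B8–B9, B9–B10, B10–B11, B11–B12

The largest bag has 4 vertices, giving width 3; this decomposition certifies tw(G) ≤ 3. For the lower bound: the 4 vertex sets {1,10,14}, {2}, {11}, {0,4,8,13} are disjoint, each induces a connected subgraph, and every pair is joined by at least one edge of G. Contracting each set to a single vertex therefore yields K_{4} as a minor, and since treewidth is minor-monotone, tw(G) ≥ tw(K_{4}) = 3. Therefore the treewidth is 3.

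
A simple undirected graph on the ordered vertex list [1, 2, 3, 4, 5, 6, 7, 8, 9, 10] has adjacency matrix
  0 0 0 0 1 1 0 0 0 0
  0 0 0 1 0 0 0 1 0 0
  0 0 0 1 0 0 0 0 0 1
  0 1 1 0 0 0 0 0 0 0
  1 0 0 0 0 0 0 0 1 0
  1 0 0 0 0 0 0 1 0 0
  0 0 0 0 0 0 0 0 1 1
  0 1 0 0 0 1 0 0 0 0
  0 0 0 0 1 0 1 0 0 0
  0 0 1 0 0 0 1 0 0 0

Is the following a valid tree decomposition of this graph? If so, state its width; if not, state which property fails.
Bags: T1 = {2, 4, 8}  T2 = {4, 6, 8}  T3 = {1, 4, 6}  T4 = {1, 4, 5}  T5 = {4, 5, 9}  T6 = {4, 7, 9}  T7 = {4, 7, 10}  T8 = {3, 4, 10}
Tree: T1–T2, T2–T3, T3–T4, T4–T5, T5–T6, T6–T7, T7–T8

Yes; width 2.

Every vertex of G appears in some bag (union = {1, 2, 3, 4, 5, 6, 7, 8, 9, 10}); every edge is covered by a bag; and for each vertex v the set of bags containing v is connected in the bag tree. The decomposition is therefore valid. The largest bag has 3 vertices, so the width is 2.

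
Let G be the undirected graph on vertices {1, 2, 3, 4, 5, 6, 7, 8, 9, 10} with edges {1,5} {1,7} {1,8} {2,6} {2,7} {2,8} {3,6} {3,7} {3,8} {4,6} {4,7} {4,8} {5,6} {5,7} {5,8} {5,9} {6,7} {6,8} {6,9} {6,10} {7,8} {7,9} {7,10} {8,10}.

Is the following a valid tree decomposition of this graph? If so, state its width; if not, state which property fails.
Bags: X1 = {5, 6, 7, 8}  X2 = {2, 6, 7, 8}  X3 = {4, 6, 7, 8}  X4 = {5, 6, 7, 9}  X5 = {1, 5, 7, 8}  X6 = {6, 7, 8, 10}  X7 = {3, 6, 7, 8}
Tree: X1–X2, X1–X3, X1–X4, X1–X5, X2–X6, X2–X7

Vertex coverage: the bags together contain {1, 2, 3, 4, 5, 6, 7, 8, 9, 10}, the full vertex set. Edge coverage: each edge of G has both endpoints in at least one bag. Running intersection: for every vertex, the bags containing it form a connected subtree. All three properties hold, so this is a valid tree decomposition of width max|bag| − 1 = 3, and hence tw(G) ≤ 3.

Yes; width 3.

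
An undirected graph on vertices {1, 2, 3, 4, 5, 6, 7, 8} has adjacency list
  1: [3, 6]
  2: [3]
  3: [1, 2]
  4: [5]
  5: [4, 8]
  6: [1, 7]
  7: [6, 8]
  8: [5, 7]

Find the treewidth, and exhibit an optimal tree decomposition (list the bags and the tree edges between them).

The largest bag has 2 vertices, giving width 1; this decomposition certifies tw(G) ≤ 1. Any graph with an edge has treewidth ≥ 1, and G has the edge 4–5. The upper and lower bounds meet at 1, so that is the treewidth.

Treewidth 1.
One optimal decomposition is:
Bags: B1 = {4, 5}  B2 = {5, 8}  B3 = {7, 8}  B4 = {6, 7}  B5 = {1, 6}  B6 = {1, 3}  B7 = {2, 3}
Tree: B1–B2, B2–B3, B3–B4, B4–B5, B5–B6, B6–B7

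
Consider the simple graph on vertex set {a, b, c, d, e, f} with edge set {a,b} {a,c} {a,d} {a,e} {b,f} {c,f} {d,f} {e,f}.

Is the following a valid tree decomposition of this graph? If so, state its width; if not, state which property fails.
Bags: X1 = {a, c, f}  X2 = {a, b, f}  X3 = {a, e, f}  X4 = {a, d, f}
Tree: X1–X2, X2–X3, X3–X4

Vertex coverage: the bags together contain {a, b, c, d, e, f}, the full vertex set. Edge coverage: each edge of G has both endpoints in at least one bag. Running intersection: for every vertex, the bags containing it form a connected subtree. All three properties hold, so this is a valid tree decomposition of width max|bag| − 1 = 2, and hence tw(G) ≤ 2.

Yes; width 2.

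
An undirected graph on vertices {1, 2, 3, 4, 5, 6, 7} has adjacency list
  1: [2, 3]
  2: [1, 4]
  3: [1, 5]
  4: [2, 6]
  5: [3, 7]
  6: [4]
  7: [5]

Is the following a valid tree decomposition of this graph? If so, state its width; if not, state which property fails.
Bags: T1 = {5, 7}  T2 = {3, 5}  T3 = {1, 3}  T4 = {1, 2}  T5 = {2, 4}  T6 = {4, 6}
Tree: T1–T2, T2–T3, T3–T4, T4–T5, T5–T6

Vertex coverage: the bags together contain {1, 2, 3, 4, 5, 6, 7}, the full vertex set. Edge coverage: each edge of G has both endpoints in at least one bag. Running intersection: for every vertex, the bags containing it form a connected subtree. All three properties hold, so this is a valid tree decomposition of width max|bag| − 1 = 1, and hence tw(G) ≤ 1.

Yes; width 1.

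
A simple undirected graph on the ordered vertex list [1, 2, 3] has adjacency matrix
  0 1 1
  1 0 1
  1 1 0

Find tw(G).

2

A width-2 tree decomposition is:
Bags: B1 = {1, 2, 3}
Tree: (single bag)
With just one bag of size 3, the width is 3 − 1 = 2, so tw(G) ≤ 2. On the other hand G contains the 3-clique {1, 2, 3}. A clique must lie in a single bag of any decomposition, so no decomposition can have width below 2. Therefore the treewidth is 2.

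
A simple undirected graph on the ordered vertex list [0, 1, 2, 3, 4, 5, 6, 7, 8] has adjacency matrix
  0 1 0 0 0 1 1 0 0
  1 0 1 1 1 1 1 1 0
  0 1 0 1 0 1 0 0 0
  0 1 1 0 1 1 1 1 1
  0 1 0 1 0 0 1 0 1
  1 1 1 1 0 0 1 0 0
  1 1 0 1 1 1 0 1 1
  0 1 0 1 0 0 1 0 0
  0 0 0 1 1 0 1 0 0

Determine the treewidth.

A width-3 tree decomposition is:
Bags: B1 = {1, 3, 5, 6}  B2 = {1, 3, 6, 7}  B3 = {1, 3, 4, 6}  B4 = {3, 4, 6, 8}  B5 = {1, 2, 3, 5}  B6 = {0, 1, 5, 6}
Tree: B1–B2, B2–B3, B3–B4, B1–B5, B1–B6
Every bag has size at most 4, so the width is 4 − 1 = 3 and tw(G) ≤ 3. On the other hand G contains the 4-clique {3, 4, 6, 8}. A clique must lie in a single bag of any decomposition, so no decomposition can have width below 3. Hence tw(G) = 3 exactly.

3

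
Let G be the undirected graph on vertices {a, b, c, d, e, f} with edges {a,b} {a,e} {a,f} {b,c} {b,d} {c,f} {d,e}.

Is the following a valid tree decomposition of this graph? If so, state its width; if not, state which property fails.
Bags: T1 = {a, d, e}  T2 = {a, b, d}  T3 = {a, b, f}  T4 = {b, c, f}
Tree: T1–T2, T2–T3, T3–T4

Yes; width 2.

Every vertex of G appears in some bag (union = {a, b, c, d, e, f}); every edge is covered by a bag; and for each vertex v the set of bags containing v is connected in the bag tree. The decomposition is therefore valid. The largest bag has 3 vertices, so the width is 2.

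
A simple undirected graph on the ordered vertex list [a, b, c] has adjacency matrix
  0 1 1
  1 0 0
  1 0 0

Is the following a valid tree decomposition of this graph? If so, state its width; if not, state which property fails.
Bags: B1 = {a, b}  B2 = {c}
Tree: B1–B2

A tree decomposition must satisfy three properties: every vertex lies in some bag; for every edge, both endpoints lie together in some bag; and for every vertex, the bags containing it form a connected subtree. Here edge (a,c) lies in no bag, so the decomposition is invalid.

No — edge (a,c) lies in no bag.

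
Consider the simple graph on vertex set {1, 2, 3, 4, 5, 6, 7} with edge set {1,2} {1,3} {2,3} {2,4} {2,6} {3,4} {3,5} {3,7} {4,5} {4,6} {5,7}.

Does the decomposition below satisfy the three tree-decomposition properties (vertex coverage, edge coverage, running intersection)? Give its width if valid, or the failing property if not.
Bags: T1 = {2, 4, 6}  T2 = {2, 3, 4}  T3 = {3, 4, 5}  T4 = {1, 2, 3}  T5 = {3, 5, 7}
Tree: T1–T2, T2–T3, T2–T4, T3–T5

Yes; width 2.

Checking the three conditions: (i) the bags cover all of {1, 2, 3, 4, 5, 6, 7}; (ii) for each edge, some bag contains both endpoints; (iii) the bags containing any fixed vertex form a subtree. All hold, so the decomposition is valid with width 3 − 1 = 2.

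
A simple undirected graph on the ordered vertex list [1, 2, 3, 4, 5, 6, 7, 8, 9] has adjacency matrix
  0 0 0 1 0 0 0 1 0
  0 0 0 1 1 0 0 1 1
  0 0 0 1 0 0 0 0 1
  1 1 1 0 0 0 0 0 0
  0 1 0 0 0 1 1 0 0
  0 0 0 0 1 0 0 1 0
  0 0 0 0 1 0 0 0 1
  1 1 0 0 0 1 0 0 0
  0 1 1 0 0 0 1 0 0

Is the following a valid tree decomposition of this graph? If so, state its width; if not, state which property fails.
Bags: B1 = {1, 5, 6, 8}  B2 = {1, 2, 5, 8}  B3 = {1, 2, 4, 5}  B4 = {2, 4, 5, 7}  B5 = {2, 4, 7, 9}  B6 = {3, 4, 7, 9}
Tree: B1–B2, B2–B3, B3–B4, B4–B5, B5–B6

Checking the three conditions: (i) the bags cover all of {1, 2, 3, 4, 5, 6, 7, 8, 9}; (ii) for each edge, some bag contains both endpoints; (iii) the bags containing any fixed vertex form a subtree. All hold, so the decomposition is valid with width 4 − 1 = 3.

Yes; width 3.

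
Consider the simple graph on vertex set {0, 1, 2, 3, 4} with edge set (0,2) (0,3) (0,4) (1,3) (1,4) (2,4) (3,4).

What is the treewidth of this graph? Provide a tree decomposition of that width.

Treewidth 2.
Bags: B1 = {0, 3, 4}  B2 = {1, 3, 4}  B3 = {0, 2, 4}
Tree: B1–B2, B1–B3

Every bag has size at most 3, so the width is 3 − 1 = 2 and tw(G) ≤ 2. Conversely, {0, 2, 4} is a clique of size 3, and the vertices of any clique must share a bag in every tree decomposition; so some bag has ≥ 3 vertices and tw(G) ≥ 2. Combining the bounds, tw(G) = 2.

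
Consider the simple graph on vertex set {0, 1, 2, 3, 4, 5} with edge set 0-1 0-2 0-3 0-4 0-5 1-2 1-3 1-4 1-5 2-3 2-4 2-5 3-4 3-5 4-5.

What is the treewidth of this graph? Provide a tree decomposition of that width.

Treewidth 5.
One optimal decomposition is:
Bags: B1 = {0, 1, 2, 3, 4, 5}
Tree: (single bag)

A single bag containing all 6 vertices is trivially a valid decomposition of width 5. Conversely, {0, 1, 2, 3, 4, 5} is a clique of size 6, and the vertices of any clique must share a bag in every tree decomposition; so some bag has ≥ 6 vertices and tw(G) ≥ 5. Hence tw(G) = 5 exactly.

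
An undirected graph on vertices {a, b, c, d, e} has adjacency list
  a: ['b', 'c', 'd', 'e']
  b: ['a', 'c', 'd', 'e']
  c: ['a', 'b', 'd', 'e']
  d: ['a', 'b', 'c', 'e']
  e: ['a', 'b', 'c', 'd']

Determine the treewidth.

4

A width-4 tree decomposition is:
Bags: B1 = {a, b, c, d, e}
Tree: (single bag)
A single bag containing all 5 vertices is trivially a valid decomposition of width 4. On the other hand G contains the 5-clique {a, b, c, d, e}. A clique must lie in a single bag of any decomposition, so no decomposition can have width below 4. The upper and lower bounds meet at 4, so that is the treewidth.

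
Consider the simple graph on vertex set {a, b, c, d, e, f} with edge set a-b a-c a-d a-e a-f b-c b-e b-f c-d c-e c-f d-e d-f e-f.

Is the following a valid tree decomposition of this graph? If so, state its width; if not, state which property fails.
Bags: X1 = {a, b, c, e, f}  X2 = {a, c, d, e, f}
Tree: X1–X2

Vertex coverage: the bags together contain {a, b, c, d, e, f}, the full vertex set. Edge coverage: each edge of G has both endpoints in at least one bag. Running intersection: for every vertex, the bags containing it form a connected subtree. All three properties hold, so this is a valid tree decomposition of width max|bag| − 1 = 4, and hence tw(G) ≤ 4.

Yes; width 4.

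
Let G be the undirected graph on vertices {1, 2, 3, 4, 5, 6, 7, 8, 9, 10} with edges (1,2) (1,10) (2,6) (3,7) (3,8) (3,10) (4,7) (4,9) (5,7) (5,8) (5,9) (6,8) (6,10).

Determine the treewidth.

2

A width-2 tree decomposition is:
Bags: B1 = {1, 2, 6}  B2 = {1, 6, 10}  B3 = {6, 8, 10}  B4 = {3, 8, 10}  B5 = {3, 5, 8}  B6 = {3, 5, 7}  B7 = {5, 7, 9}  B8 = {4, 7, 9}
Tree: B1–B2, B2–B3, B3–B4, B4–B5, B5–B6, B6–B7, B7–B8
The largest bag has 3 vertices, giving width 2; this decomposition certifies tw(G) ≤ 2. Since 2–1–10–6–2 is a cycle in G, G is not acyclic. Forests are exactly the graphs of treewidth ≤ 1, so tw(G) ≥ 2. The upper and lower bounds meet at 2, so that is the treewidth.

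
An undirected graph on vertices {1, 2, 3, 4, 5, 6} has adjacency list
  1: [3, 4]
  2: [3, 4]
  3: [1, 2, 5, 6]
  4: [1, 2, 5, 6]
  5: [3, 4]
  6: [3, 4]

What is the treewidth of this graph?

A width-2 tree decomposition is:
Bags: B1 = {1, 3, 4}  B2 = {3, 4, 6}  B3 = {2, 3, 4}  B4 = {3, 4, 5}
Tree: B1–B2, B2–B3, B3–B4
Every bag has size at most 3, so the width is 3 − 1 = 2 and tw(G) ≤ 2. For the lower bound, G contains the cycle 1–4–6–3–1, so G is not a forest; only forests have treewidth ≤ 1, hence tw(G) ≥ 2. The upper and lower bounds meet at 2, so that is the treewidth.

2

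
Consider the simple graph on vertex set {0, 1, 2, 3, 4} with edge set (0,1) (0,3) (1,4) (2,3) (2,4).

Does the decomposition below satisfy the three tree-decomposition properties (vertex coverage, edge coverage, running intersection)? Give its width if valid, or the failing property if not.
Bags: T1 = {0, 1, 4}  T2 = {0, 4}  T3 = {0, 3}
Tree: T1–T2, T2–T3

A tree decomposition must satisfy three properties: every vertex lies in some bag; for every edge, both endpoints lie together in some bag; and for every vertex, the bags containing it form a connected subtree. Here vertex 2 appears in no bag, so the decomposition is invalid.

No — vertex 2 appears in no bag.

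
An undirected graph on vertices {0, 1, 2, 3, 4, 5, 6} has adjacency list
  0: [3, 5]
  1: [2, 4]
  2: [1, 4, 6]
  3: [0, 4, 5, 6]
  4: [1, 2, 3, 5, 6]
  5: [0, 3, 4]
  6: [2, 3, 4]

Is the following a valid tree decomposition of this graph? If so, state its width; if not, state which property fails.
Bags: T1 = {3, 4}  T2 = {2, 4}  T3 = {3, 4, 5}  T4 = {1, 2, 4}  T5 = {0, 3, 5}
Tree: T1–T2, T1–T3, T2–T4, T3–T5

No — vertex 6 appears in no bag.

A tree decomposition must satisfy three properties: every vertex lies in some bag; for every edge, both endpoints lie together in some bag; and for every vertex, the bags containing it form a connected subtree. Here vertex 6 appears in no bag, so the decomposition is invalid.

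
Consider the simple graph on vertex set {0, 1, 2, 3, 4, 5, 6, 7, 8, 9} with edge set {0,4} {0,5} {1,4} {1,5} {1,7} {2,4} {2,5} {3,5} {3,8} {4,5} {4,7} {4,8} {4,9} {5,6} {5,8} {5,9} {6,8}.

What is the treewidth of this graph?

2

A width-2 tree decomposition is:
Bags: B1 = {4, 5, 8}  B2 = {2, 4, 5}  B3 = {1, 4, 5}  B4 = {0, 4, 5}  B5 = {1, 4, 7}  B6 = {4, 5, 9}  B7 = {3, 5, 8}  B8 = {5, 6, 8}
Tree: B1–B2, B2–B3, B3–B4, B3–B5, B1–B6, B1–B7, B1–B8
Every bag has size at most 3, so the width is 3 − 1 = 2 and tw(G) ≤ 2. On the other hand G contains the 3-clique {3, 5, 8}. A clique must lie in a single bag of any decomposition, so no decomposition can have width below 2. Hence tw(G) = 2 exactly.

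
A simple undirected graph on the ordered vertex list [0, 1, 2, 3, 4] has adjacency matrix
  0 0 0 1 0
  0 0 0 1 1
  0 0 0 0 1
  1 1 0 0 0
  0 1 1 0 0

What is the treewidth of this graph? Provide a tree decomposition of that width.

The largest bag has 2 vertices, giving width 1; this decomposition certifies tw(G) ≤ 1. G has an edge, so its treewidth is at least 1. The upper and lower bounds meet at 1, so that is the treewidth.

Treewidth 1.
One optimal decomposition is:
Bags: B1 = {2, 4}  B2 = {1, 4}  B3 = {1, 3}  B4 = {0, 3}
Tree: B1–B2, B2–B3, B3–B4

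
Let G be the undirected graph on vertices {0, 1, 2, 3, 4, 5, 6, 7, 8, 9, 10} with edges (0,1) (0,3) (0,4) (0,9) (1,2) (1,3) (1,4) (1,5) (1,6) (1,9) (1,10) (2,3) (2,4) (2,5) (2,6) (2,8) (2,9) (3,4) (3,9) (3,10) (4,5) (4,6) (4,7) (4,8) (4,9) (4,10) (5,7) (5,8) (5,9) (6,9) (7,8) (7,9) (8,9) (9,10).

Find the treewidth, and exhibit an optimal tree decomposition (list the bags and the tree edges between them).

Every bag has size at most 5, so the width is 5 − 1 = 4 and tw(G) ≤ 4. For the lower bound, the 5 vertices {2, 4, 5, 8, 9} are pairwise adjacent, and any tree decomposition puts a clique entirely inside one bag — forcing width ≥ 4. Hence tw(G) = 4 exactly.

Treewidth 4.
One optimal decomposition is:
Bags: B1 = {1, 2, 3, 4, 9}  B2 = {1, 2, 4, 6, 9}  B3 = {1, 2, 4, 5, 9}  B4 = {2, 4, 5, 8, 9}  B5 = {4, 5, 7, 8, 9}  B6 = {0, 1, 3, 4, 9}  B7 = {1, 3, 4, 9, 10}
Tree: B1–B2, B2–B3, B3–B4, B4–B5, B1–B6, B6–B7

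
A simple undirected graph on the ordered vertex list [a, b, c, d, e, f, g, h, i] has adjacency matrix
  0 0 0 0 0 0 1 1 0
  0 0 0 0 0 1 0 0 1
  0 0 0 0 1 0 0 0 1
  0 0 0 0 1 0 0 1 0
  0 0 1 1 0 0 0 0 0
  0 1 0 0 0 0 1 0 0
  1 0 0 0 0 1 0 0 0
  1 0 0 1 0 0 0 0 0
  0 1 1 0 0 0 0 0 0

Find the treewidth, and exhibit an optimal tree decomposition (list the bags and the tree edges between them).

Treewidth 2.
Bags: B1 = {a, d, h}  B2 = {a, d, g}  B3 = {d, f, g}  B4 = {b, d, f}  B5 = {b, d, i}  B6 = {c, d, i}  B7 = {c, d, e}
Tree: B1–B2, B2–B3, B3–B4, B4–B5, B5–B6, B6–B7

The largest bag has 3 vertices, giving width 2; this decomposition certifies tw(G) ≤ 2. The edges d–h–a–g–f–b–i–c–e–d form a cycle, so G is not a tree and its treewidth is at least 2. Combining the bounds, tw(G) = 2.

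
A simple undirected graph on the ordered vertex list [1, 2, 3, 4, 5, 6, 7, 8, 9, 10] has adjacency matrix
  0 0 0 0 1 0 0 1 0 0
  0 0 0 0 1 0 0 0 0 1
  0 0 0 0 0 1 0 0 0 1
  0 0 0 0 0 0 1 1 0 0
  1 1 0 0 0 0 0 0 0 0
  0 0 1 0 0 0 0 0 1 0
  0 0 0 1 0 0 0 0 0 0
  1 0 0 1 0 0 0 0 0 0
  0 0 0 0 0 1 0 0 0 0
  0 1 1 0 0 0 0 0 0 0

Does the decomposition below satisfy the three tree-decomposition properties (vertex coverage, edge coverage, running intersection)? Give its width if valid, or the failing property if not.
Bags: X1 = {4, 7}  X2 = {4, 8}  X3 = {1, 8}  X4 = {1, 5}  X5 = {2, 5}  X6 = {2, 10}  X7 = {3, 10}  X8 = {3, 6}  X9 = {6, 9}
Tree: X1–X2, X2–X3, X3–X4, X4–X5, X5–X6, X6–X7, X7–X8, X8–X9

Every vertex of G appears in some bag (union = {1, 2, 3, 4, 5, 6, 7, 8, 9, 10}); every edge is covered by a bag; and for each vertex v the set of bags containing v is connected in the bag tree. The decomposition is therefore valid. The largest bag has 2 vertices, so the width is 1.

Yes; width 1.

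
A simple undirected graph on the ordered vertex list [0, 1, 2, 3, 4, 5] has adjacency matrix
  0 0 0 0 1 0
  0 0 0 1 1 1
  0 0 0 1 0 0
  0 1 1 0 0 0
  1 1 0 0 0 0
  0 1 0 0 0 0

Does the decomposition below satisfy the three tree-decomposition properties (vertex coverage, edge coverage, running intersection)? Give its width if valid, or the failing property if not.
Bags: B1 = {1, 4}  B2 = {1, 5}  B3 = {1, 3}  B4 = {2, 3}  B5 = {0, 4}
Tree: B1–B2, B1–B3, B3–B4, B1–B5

Vertex coverage: the bags together contain {0, 1, 2, 3, 4, 5}, the full vertex set. Edge coverage: each edge of G has both endpoints in at least one bag. Running intersection: for every vertex, the bags containing it form a connected subtree. All three properties hold, so this is a valid tree decomposition of width max|bag| − 1 = 1, and hence tw(G) ≤ 1.

Yes; width 1.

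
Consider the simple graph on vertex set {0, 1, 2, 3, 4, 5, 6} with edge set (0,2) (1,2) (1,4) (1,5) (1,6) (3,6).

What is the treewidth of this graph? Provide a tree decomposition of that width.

Treewidth 1.
One such decomposition:
Bags: B1 = {1, 6}  B2 = {1, 5}  B3 = {1, 4}  B4 = {3, 6}  B5 = {1, 2}  B6 = {0, 2}
Tree: B1–B2, B1–B3, B1–B4, B3–B5, B5–B6

Every bag has size at most 2, so the width is 2 − 1 = 1 and tw(G) ≤ 1. Any graph with an edge has treewidth ≥ 1, and G has the edge 1–6. The upper and lower bounds meet at 1, so that is the treewidth.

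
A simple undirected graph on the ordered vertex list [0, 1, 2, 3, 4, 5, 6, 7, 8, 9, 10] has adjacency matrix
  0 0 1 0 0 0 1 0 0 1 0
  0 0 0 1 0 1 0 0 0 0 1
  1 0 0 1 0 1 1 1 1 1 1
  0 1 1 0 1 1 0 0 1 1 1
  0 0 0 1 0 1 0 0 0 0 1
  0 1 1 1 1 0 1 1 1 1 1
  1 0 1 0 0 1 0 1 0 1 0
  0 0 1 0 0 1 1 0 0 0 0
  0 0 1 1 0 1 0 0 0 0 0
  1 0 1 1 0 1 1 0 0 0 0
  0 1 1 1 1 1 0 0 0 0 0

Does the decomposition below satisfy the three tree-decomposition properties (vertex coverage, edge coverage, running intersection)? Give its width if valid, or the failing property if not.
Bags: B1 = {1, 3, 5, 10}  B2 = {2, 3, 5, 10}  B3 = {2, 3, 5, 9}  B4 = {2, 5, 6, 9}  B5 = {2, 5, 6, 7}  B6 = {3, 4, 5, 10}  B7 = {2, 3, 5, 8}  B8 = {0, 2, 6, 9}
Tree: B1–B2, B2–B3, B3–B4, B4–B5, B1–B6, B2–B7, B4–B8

Yes; width 3.

Vertex coverage: the bags together contain {0, 1, 2, 3, 4, 5, 6, 7, 8, 9, 10}, the full vertex set. Edge coverage: each edge of G has both endpoints in at least one bag. Running intersection: for every vertex, the bags containing it form a connected subtree. All three properties hold, so this is a valid tree decomposition of width max|bag| − 1 = 3, and hence tw(G) ≤ 3.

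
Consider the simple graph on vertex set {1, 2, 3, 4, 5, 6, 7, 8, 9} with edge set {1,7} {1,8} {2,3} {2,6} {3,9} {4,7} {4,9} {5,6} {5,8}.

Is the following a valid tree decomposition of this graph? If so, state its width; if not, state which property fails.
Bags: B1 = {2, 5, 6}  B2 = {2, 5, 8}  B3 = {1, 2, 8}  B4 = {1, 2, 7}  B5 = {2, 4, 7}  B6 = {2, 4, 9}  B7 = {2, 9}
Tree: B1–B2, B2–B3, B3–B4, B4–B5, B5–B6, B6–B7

A tree decomposition must satisfy three properties: every vertex lies in some bag; for every edge, both endpoints lie together in some bag; and for every vertex, the bags containing it form a connected subtree. Here vertex 3 appears in no bag, so the decomposition is invalid.

No — vertex 3 appears in no bag.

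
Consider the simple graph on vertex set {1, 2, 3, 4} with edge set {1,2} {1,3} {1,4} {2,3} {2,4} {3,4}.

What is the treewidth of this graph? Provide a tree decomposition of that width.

Treewidth 3.
One such decomposition:
Bags: B1 = {1, 2, 3, 4}
Tree: (single bag)

With just one bag of size 4, the width is 4 − 1 = 3, so tw(G) ≤ 3. For the lower bound, the 4 vertices {1, 2, 3, 4} are pairwise adjacent, and any tree decomposition puts a clique entirely inside one bag — forcing width ≥ 3. Combining the bounds, tw(G) = 3.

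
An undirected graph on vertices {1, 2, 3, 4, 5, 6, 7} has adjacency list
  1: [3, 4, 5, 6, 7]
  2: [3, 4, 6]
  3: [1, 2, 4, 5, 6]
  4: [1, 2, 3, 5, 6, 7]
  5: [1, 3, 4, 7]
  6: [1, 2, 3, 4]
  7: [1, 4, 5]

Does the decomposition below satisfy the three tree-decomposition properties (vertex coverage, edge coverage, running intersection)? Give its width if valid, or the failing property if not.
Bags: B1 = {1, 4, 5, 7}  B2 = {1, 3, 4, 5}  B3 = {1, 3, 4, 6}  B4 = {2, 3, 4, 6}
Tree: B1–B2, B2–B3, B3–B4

Checking the three conditions: (i) the bags cover all of {1, 2, 3, 4, 5, 6, 7}; (ii) for each edge, some bag contains both endpoints; (iii) the bags containing any fixed vertex form a subtree. All hold, so the decomposition is valid with width 4 − 1 = 3.

Yes; width 3.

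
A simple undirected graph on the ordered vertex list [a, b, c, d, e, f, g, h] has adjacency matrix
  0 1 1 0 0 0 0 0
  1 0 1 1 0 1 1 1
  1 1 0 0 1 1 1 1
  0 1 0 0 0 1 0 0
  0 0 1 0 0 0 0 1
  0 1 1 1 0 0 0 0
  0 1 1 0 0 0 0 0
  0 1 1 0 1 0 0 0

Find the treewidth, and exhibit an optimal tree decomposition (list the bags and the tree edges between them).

Each bag holds 3 vertices, so the decomposition has width 2, which upper-bounds the treewidth. Conversely, {c, e, h} is a clique of size 3, and the vertices of any clique must share a bag in every tree decomposition; so some bag has ≥ 3 vertices and tw(G) ≥ 2. The upper and lower bounds meet at 2, so that is the treewidth.

Treewidth 2.
One optimal decomposition is:
Bags: B1 = {b, c, f}  B2 = {a, b, c}  B3 = {b, d, f}  B4 = {b, c, h}  B5 = {b, c, g}  B6 = {c, e, h}
Tree: B1–B2, B1–B3, B2–B4, B4–B5, B4–B6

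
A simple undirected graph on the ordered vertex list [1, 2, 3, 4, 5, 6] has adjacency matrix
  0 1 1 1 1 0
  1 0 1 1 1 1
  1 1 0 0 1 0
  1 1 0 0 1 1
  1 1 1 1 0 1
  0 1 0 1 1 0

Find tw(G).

3

A width-3 tree decomposition is:
Bags: B1 = {1, 2, 4, 5}  B2 = {1, 2, 3, 5}  B3 = {2, 4, 5, 6}
Tree: B1–B2, B1–B3
The largest bag has 4 vertices, giving width 3; this decomposition certifies tw(G) ≤ 3. For the lower bound, the 4 vertices {1, 2, 3, 5} are pairwise adjacent, and any tree decomposition puts a clique entirely inside one bag — forcing width ≥ 3. The upper and lower bounds meet at 3, so that is the treewidth.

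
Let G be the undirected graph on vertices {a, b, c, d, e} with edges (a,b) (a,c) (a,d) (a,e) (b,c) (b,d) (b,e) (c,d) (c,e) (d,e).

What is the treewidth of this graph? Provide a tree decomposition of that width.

A single bag containing all 5 vertices is trivially a valid decomposition of width 4. Conversely, {a, b, c, d, e} is a clique of size 5, and the vertices of any clique must share a bag in every tree decomposition; so some bag has ≥ 5 vertices and tw(G) ≥ 4. The upper and lower bounds meet at 4, so that is the treewidth.

Treewidth 4.
One such decomposition:
Bags: B1 = {a, b, c, d, e}
Tree: (single bag)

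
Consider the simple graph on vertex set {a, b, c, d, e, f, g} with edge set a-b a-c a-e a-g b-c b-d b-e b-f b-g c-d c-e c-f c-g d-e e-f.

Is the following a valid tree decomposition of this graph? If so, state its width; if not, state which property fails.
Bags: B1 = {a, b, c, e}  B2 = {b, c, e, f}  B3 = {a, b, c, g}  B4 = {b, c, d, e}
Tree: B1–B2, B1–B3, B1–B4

Vertex coverage: the bags together contain {a, b, c, d, e, f, g}, the full vertex set. Edge coverage: each edge of G has both endpoints in at least one bag. Running intersection: for every vertex, the bags containing it form a connected subtree. All three properties hold, so this is a valid tree decomposition of width max|bag| − 1 = 3, and hence tw(G) ≤ 3.

Yes; width 3.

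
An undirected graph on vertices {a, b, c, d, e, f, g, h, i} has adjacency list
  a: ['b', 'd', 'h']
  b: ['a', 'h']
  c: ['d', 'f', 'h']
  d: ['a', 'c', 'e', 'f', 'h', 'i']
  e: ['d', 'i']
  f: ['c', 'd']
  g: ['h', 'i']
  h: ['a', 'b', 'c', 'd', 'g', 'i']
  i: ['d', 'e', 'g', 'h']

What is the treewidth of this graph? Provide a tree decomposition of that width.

Every bag has size at most 3, so the width is 3 − 1 = 2 and tw(G) ≤ 2. Conversely, {d, e, i} is a clique of size 3, and the vertices of any clique must share a bag in every tree decomposition; so some bag has ≥ 3 vertices and tw(G) ≥ 2. Therefore the treewidth is 2.

Treewidth 2.
One optimal decomposition is:
Bags: B1 = {d, e, i}  B2 = {d, h, i}  B3 = {c, d, h}  B4 = {g, h, i}  B5 = {c, d, f}  B6 = {a, d, h}  B7 = {a, b, h}
Tree: B1–B2, B2–B3, B2–B4, B3–B5, B2–B6, B6–B7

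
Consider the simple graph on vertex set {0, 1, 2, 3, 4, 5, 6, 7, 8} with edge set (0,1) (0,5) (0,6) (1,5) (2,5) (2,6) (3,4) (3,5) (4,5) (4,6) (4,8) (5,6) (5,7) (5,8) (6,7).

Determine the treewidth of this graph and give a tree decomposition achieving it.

The largest bag has 3 vertices, giving width 2; this decomposition certifies tw(G) ≤ 2. Conversely, {4, 5, 8} is a clique of size 3, and the vertices of any clique must share a bag in every tree decomposition; so some bag has ≥ 3 vertices and tw(G) ≥ 2. Therefore the treewidth is 2.

Treewidth 2.
One such decomposition:
Bags: B1 = {5, 6, 7}  B2 = {0, 5, 6}  B3 = {4, 5, 6}  B4 = {4, 5, 8}  B5 = {2, 5, 6}  B6 = {3, 4, 5}  B7 = {0, 1, 5}
Tree: B1–B2, B2–B3, B3–B4, B3–B5, B3–B6, B2–B7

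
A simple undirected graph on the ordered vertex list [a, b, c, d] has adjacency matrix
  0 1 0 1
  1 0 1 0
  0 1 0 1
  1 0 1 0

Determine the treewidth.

2

A width-2 tree decomposition is:
Bags: B1 = {a, c, d}  B2 = {a, b, c}
Tree: B1–B2
The largest bag has 3 vertices, giving width 2; this decomposition certifies tw(G) ≤ 2. For the lower bound, G contains the cycle c–d–a–b–c, so G is not a forest; only forests have treewidth ≤ 1, hence tw(G) ≥ 2. The upper and lower bounds meet at 2, so that is the treewidth.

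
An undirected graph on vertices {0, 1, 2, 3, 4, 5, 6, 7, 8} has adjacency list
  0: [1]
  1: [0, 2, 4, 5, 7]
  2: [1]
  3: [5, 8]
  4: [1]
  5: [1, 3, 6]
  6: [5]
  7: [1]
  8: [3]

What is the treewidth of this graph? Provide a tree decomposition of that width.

Each bag holds 2 vertices, so the decomposition has width 1, which upper-bounds the treewidth. Any graph with an edge has treewidth ≥ 1, and G has the edge 1–5. Hence tw(G) = 1 exactly.

Treewidth 1.
One such decomposition:
Bags: B1 = {1, 5}  B2 = {3, 5}  B3 = {1, 7}  B4 = {5, 6}  B5 = {3, 8}  B6 = {1, 2}  B7 = {0, 1}  B8 = {1, 4}
Tree: B1–B2, B1–B3, B2–B4, B2–B5, B3–B6, B6–B7, B6–B8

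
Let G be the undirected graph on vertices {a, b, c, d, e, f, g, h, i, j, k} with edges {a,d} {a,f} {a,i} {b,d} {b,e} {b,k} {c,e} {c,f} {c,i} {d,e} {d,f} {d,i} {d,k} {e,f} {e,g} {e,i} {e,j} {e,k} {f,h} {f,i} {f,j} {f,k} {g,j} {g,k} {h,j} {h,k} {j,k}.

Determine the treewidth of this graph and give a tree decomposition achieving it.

Treewidth 3.
One optimal decomposition is:
Bags: B1 = {d, e, f, k}  B2 = {d, e, f, i}  B3 = {c, e, f, i}  B4 = {e, f, j, k}  B5 = {a, d, f, i}  B6 = {b, d, e, k}  B7 = {f, h, j, k}  B8 = {e, g, j, k}
Tree: B1–B2, B2–B3, B1–B4, B2–B5, B1–B6, B4–B7, B4–B8

Each bag holds 4 vertices, so the decomposition has width 3, which upper-bounds the treewidth. On the other hand G contains the 4-clique {e, g, j, k}. A clique must lie in a single bag of any decomposition, so no decomposition can have width below 3. The upper and lower bounds meet at 3, so that is the treewidth.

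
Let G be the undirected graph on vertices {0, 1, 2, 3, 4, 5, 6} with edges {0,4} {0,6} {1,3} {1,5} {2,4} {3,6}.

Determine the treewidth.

1

A width-1 tree decomposition is:
Bags: B1 = {1, 5}  B2 = {1, 3}  B3 = {3, 6}  B4 = {0, 6}  B5 = {0, 4}  B6 = {2, 4}
Tree: B1–B2, B2–B3, B3–B4, B4–B5, B5–B6
Each bag holds 2 vertices, so the decomposition has width 1, which upper-bounds the treewidth. Any graph with an edge has treewidth ≥ 1, and G has the edge 5–1. Therefore the treewidth is 1.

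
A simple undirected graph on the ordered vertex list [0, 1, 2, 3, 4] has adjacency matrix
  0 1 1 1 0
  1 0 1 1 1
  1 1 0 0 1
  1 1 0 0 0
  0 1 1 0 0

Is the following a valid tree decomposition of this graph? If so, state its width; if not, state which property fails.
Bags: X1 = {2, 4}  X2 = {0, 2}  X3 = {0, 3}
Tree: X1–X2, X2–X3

No — vertex 1 appears in no bag.

A tree decomposition must satisfy three properties: every vertex lies in some bag; for every edge, both endpoints lie together in some bag; and for every vertex, the bags containing it form a connected subtree. Here vertex 1 appears in no bag, so the decomposition is invalid.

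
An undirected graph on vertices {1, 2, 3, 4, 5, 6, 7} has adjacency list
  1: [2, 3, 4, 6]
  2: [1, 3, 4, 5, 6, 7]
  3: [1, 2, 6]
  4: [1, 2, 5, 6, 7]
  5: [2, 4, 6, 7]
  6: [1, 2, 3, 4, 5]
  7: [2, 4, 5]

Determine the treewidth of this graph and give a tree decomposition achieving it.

Every bag has size at most 4, so the width is 4 − 1 = 3 and tw(G) ≤ 3. On the other hand G contains the 4-clique {1, 2, 3, 6}. A clique must lie in a single bag of any decomposition, so no decomposition can have width below 3. Combining the bounds, tw(G) = 3.

Treewidth 3.
Bags: B1 = {1, 2, 4, 6}  B2 = {2, 4, 5, 6}  B3 = {2, 4, 5, 7}  B4 = {1, 2, 3, 6}
Tree: B1–B2, B2–B3, B1–B4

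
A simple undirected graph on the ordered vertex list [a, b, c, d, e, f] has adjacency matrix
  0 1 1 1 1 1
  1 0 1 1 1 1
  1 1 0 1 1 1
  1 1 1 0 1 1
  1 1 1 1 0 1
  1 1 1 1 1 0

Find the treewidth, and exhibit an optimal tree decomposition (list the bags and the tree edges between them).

Treewidth 5.
One optimal decomposition is:
Bags: B1 = {a, b, c, d, e, f}
Tree: (single bag)

A single bag containing all 6 vertices is trivially a valid decomposition of width 5. Conversely, {a, b, c, d, e, f} is a clique of size 6, and the vertices of any clique must share a bag in every tree decomposition; so some bag has ≥ 6 vertices and tw(G) ≥ 5. Therefore the treewidth is 5.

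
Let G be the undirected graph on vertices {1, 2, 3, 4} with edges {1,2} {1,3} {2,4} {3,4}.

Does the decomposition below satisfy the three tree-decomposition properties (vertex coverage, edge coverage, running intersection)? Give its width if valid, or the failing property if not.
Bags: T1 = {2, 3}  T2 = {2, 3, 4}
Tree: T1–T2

A tree decomposition must satisfy three properties: every vertex lies in some bag; for every edge, both endpoints lie together in some bag; and for every vertex, the bags containing it form a connected subtree. Here vertex 1 appears in no bag, so the decomposition is invalid.

No — vertex 1 appears in no bag.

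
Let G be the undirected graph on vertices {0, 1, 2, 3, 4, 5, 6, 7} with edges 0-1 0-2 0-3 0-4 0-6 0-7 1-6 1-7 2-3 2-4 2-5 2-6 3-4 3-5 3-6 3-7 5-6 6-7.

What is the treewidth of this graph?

A width-3 tree decomposition is:
Bags: B1 = {0, 3, 6, 7}  B2 = {0, 2, 3, 6}  B3 = {0, 2, 3, 4}  B4 = {2, 3, 5, 6}  B5 = {0, 1, 6, 7}
Tree: B1–B2, B2–B3, B2–B4, B1–B5
The largest bag has 4 vertices, giving width 3; this decomposition certifies tw(G) ≤ 3. For the lower bound, the 4 vertices {0, 1, 6, 7} are pairwise adjacent, and any tree decomposition puts a clique entirely inside one bag — forcing width ≥ 3. Hence tw(G) = 3 exactly.

3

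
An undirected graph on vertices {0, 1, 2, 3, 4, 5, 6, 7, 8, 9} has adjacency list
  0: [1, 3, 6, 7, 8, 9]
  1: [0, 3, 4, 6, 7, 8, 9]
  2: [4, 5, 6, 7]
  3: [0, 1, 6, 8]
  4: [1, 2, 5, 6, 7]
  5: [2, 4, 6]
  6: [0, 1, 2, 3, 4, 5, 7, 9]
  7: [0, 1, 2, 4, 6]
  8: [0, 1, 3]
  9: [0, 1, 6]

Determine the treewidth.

3

A width-3 tree decomposition is:
Bags: B1 = {0, 1, 3, 6}  B2 = {0, 1, 6, 9}  B3 = {0, 1, 6, 7}  B4 = {0, 1, 3, 8}  B5 = {1, 4, 6, 7}  B6 = {2, 4, 6, 7}  B7 = {2, 4, 5, 6}
Tree: B1–B2, B2–B3, B1–B4, B3–B5, B5–B6, B6–B7
Every bag has size at most 4, so the width is 4 − 1 = 3 and tw(G) ≤ 3. For the lower bound, the 4 vertices {0, 1, 3, 8} are pairwise adjacent, and any tree decomposition puts a clique entirely inside one bag — forcing width ≥ 3. Combining the bounds, tw(G) = 3.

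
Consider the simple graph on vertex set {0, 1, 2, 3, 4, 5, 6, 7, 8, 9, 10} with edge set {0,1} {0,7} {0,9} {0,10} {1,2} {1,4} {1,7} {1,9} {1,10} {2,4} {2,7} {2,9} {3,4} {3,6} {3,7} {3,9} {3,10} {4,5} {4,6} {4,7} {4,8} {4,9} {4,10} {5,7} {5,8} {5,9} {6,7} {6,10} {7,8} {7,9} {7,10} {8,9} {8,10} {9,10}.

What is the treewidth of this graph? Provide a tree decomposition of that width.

Every bag has size at most 5, so the width is 5 − 1 = 4 and tw(G) ≤ 4. For the lower bound, the 5 vertices {0, 1, 7, 9, 10} are pairwise adjacent, and any tree decomposition puts a clique entirely inside one bag — forcing width ≥ 4. Combining the bounds, tw(G) = 4.

Treewidth 4.
One such decomposition:
Bags: B1 = {4, 5, 7, 8, 9}  B2 = {4, 7, 8, 9, 10}  B3 = {1, 4, 7, 9, 10}  B4 = {0, 1, 7, 9, 10}  B5 = {3, 4, 7, 9, 10}  B6 = {3, 4, 6, 7, 10}  B7 = {1, 2, 4, 7, 9}
Tree: B1–B2, B2–B3, B3–B4, B2–B5, B5–B6, B3–B7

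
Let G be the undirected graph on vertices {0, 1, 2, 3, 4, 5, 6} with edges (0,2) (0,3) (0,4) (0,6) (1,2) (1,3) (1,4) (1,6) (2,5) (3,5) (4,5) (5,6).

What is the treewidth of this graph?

3

A width-3 tree decomposition is:
Bags: B1 = {0, 1, 2, 5}  B2 = {0, 1, 5, 6}  B3 = {0, 1, 4, 5}  B4 = {0, 1, 3, 5}
Tree: B1–B2, B2–B3, B3–B4
The largest bag has 4 vertices, giving width 3; this decomposition certifies tw(G) ≤ 3. For the lower bound: the 4 vertex sets {1,2}, {0,6}, {5}, {4} are disjoint, each induces a connected subgraph, and every pair is joined by at least one edge of G. Contracting each set to a single vertex therefore yields K_{4} as a minor, and since treewidth is minor-monotone, tw(G) ≥ tw(K_{4}) = 3. The upper and lower bounds meet at 3, so that is the treewidth.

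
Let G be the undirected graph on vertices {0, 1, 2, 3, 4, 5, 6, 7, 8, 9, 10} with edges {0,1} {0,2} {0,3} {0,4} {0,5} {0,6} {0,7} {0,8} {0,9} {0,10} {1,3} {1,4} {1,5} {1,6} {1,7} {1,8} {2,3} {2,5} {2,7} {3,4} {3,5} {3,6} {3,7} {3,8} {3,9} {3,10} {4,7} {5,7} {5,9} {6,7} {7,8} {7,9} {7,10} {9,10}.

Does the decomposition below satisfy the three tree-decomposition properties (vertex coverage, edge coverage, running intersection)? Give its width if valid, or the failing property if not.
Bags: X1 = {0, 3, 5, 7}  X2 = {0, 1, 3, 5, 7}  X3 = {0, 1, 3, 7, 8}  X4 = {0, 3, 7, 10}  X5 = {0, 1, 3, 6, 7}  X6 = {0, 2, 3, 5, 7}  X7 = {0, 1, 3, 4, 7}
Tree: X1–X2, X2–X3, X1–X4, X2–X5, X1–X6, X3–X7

No — vertex 9 appears in no bag.

A tree decomposition must satisfy three properties: every vertex lies in some bag; for every edge, both endpoints lie together in some bag; and for every vertex, the bags containing it form a connected subtree. Here vertex 9 appears in no bag, so the decomposition is invalid.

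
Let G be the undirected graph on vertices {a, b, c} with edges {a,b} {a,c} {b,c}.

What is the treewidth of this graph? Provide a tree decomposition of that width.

Treewidth 2.
One optimal decomposition is:
Bags: B1 = {a, b, c}
Tree: (single bag)

A single bag containing all 3 vertices is trivially a valid decomposition of width 2. On the other hand G contains the 3-clique {a, b, c}. A clique must lie in a single bag of any decomposition, so no decomposition can have width below 2. Hence tw(G) = 2 exactly.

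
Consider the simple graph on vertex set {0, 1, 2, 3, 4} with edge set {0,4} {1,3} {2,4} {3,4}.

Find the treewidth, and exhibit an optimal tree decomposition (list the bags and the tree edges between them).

The largest bag has 2 vertices, giving width 1; this decomposition certifies tw(G) ≤ 1. Since G has at least one edge (e.g. 4–3), it is not an edgeless graph, so tw(G) ≥ 1. The upper and lower bounds meet at 1, so that is the treewidth.

Treewidth 1.
One such decomposition:
Bags: B1 = {3, 4}  B2 = {1, 3}  B3 = {2, 4}  B4 = {0, 4}
Tree: B1–B2, B1–B3, B3–B4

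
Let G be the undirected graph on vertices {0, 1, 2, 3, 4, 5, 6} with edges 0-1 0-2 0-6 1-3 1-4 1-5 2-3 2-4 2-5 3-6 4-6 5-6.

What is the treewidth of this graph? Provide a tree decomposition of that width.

Treewidth 3.
One such decomposition:
Bags: B1 = {0, 1, 2, 6}  B2 = {1, 2, 3, 6}  B3 = {1, 2, 4, 6}  B4 = {1, 2, 5, 6}
Tree: B1–B2, B2–B3, B3–B4

Every bag has size at most 4, so the width is 4 − 1 = 3 and tw(G) ≤ 3. For the lower bound: the 4 vertex sets {0,2}, {1,3}, {6}, {4} are disjoint, each induces a connected subgraph, and every pair is joined by at least one edge of G. Contracting each set to a single vertex therefore yields K_{4} as a minor, and since treewidth is minor-monotone, tw(G) ≥ tw(K_{4}) = 3. The upper and lower bounds meet at 3, so that is the treewidth.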